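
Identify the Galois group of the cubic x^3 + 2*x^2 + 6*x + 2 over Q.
Gal(K/Q) = S_3 (symmetric group of order 6)

Compute the discriminant of x^3 + (2)*x^2 + (6)*x + (2): Δ = -460. Since Δ is not a rational square, the Galois group is not contained in A_3; it must be the full S_3 (irreducibility of the cubic rules out anything smaller).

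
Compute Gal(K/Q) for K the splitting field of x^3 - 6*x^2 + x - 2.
Gal(K/Q) = S_3 (symmetric group of order 6)

Compute the discriminant of x^3 + (-6)*x^2 + (1)*x + (-2): Δ = -1588. Since Δ is not a rational square, the Galois group is not contained in A_3; it must be the full S_3 (irreducibility of the cubic rules out anything smaller).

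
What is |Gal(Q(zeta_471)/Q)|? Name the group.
|Gal(Q(zeta_471)/Q)| = phi(471) = 312; group ≅ (Z/471Z)^* ≅ Z/2Z × Z/156Z

The n-th cyclotomic polynomial Φ_471(x) is the minimal polynomial of zeta_471 over Q and has degree phi(471) = 312. So Q(zeta_471) is a degree-312 Galois extension with Galois group (Z/471Z)^*. By CRT, (Z/471Z)^* ≅ (Z/3Z)^* × (Z/157Z)^*. Each prime-power unit group is (Z/3Z)^* ≅ Z/2Z; (Z/157Z)^* ≅ Z/156Z. Hence Gal(Q(zeta_471)/Q) ≅ Z/2Z × Z/156Z.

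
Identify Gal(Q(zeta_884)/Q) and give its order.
|Gal(Q(zeta_884)/Q)| = phi(884) = 384; group ≅ (Z/884Z)^* ≅ Z/2Z × Z/12Z × Z/16Z

The n-th cyclotomic polynomial Φ_884(x) is the minimal polynomial of zeta_884 over Q and has degree phi(884) = 384. So Q(zeta_884) is a degree-384 Galois extension with Galois group (Z/884Z)^*. By CRT, (Z/884Z)^* ≅ (Z/4Z)^* × (Z/13Z)^* × (Z/17Z)^*. Each prime-power unit group is (Z/4Z)^* ≅ Z/2Z; (Z/13Z)^* ≅ Z/12Z; (Z/17Z)^* ≅ Z/16Z. Hence Gal(Q(zeta_884)/Q) ≅ Z/2Z × Z/12Z × Z/16Z.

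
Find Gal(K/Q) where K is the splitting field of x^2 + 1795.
Gal(K/Q) = Z/2Z (cyclic of order 2)

x^2 + 1795 is irreducible over Q since -1795 is not a rational square. The splitting field Q(sqrt(-1795)) has degree 2 over Q, and its unique nontrivial automorphism is sqrt(-1795) ↦ -sqrt(-1795). Hence Gal(Q(sqrt(-1795))/Q) = Z/2Z.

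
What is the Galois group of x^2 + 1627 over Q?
Gal(K/Q) = Z/2Z (cyclic of order 2)

x^2 + 1627 is irreducible over Q since -1627 is not a rational square. The splitting field Q(sqrt(-1627)) has degree 2 over Q, and its unique nontrivial automorphism is sqrt(-1627) ↦ -sqrt(-1627). Hence Gal(Q(sqrt(-1627))/Q) = Z/2Z.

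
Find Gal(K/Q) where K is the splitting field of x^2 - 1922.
Gal(K/Q) = Z/2Z (cyclic of order 2)

x^2 - 1922 is irreducible over Q since 1922 is not a rational square. The splitting field Q(sqrt(1922)) has degree 2 over Q, and its unique nontrivial automorphism is sqrt(1922) ↦ -sqrt(1922). Hence Gal(Q(sqrt(1922))/Q) = Z/2Z.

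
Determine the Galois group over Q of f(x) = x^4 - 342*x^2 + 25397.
Gal(K/Q) = V_4 (Klein four-group, Z/2Z × Z/2Z)

f factors as (x^2 - 109)(x^2 - 233), so the splitting field is K = Q(sqrt(109), sqrt(233)). The elements 109, 233, 25397 are all non-squares in Q, so sqrt(109) and sqrt(233) generate independent quadratic extensions. Thus [K:Q] = 4 and Gal(K/Q) is generated by the two order-2 automorphisms sqrt(109) ↦ -sqrt(109) and sqrt(233) ↦ -sqrt(233), giving V_4.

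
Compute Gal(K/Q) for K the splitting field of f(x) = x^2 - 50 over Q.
Gal(K/Q) = Z/2Z (cyclic of order 2)

x^2 - 50 is irreducible over Q since 50 is not a rational square. The splitting field Q(sqrt(50)) has degree 2 over Q, and its unique nontrivial automorphism is sqrt(50) ↦ -sqrt(50). Hence Gal(Q(sqrt(50))/Q) = Z/2Z.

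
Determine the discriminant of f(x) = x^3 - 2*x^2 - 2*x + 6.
Δ = -300

For x^3 + a x^2 + b x + c the discriminant is Δ = 18 a b c - 4 a^3 c + a^2 b^2 - 4 b^3 - 27 c^2.
Plug a = -2, b = -2, c = 6:
  18*(-2)*(-2)*(6) - 4*(-2)^3*(6) + (-2)^2*(-2)^2 - 4*(-2)^3 - 27*(6)^2
  = 432 + (192) + 16 + (32) + (-972)
  = -300.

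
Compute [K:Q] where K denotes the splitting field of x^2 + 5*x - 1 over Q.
[K:Q] = 2

The discriminant of x^2 + (5)*x + (-1) is b^2 - 4c = 25 - (-4) = 29. Since 29 is not a perfect square in Q, the polynomial is irreducible over Q. Its two roots generate a degree-2 extension, so [K:Q] = 2.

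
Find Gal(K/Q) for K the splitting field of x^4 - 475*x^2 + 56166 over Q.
Gal(K/Q) = V_4 (Klein four-group, Z/2Z × Z/2Z)

f factors as (x^2 - 222)(x^2 - 253), so the splitting field is K = Q(sqrt(222), sqrt(253)). The elements 222, 253, 56166 are all non-squares in Q, so sqrt(222) and sqrt(253) generate independent quadratic extensions. Thus [K:Q] = 4 and Gal(K/Q) is generated by the two order-2 automorphisms sqrt(222) ↦ -sqrt(222) and sqrt(253) ↦ -sqrt(253), giving V_4.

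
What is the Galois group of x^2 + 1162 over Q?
Gal(K/Q) = Z/2Z (cyclic of order 2)

x^2 + 1162 is irreducible over Q since -1162 is not a rational square. The splitting field Q(sqrt(-1162)) has degree 2 over Q, and its unique nontrivial automorphism is sqrt(-1162) ↦ -sqrt(-1162). Hence Gal(Q(sqrt(-1162))/Q) = Z/2Z.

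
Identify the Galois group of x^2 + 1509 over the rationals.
Gal(K/Q) = Z/2Z (cyclic of order 2)

x^2 + 1509 is irreducible over Q since -1509 is not a rational square. The splitting field Q(sqrt(-1509)) has degree 2 over Q, and its unique nontrivial automorphism is sqrt(-1509) ↦ -sqrt(-1509). Hence Gal(Q(sqrt(-1509))/Q) = Z/2Z.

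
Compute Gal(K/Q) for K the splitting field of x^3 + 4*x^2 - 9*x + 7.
Gal(K/Q) = S_3 (symmetric group of order 6)

Compute the discriminant of x^3 + (4)*x^2 + (-9)*x + (7): Δ = -3439. Since Δ is not a rational square, the Galois group is not contained in A_3; it must be the full S_3 (irreducibility of the cubic rules out anything smaller).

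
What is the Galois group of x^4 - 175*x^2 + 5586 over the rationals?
Gal(K/Q) = V_4 (Klein four-group, Z/2Z × Z/2Z)

f factors as (x^2 - 133)(x^2 - 42), so the splitting field is K = Q(sqrt(133), sqrt(42)). The elements 133, 42, 5586 are all non-squares in Q, so sqrt(133) and sqrt(42) generate independent quadratic extensions. Thus [K:Q] = 4 and Gal(K/Q) is generated by the two order-2 automorphisms sqrt(133) ↦ -sqrt(133) and sqrt(42) ↦ -sqrt(42), giving V_4.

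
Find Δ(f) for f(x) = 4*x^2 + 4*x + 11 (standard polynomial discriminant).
Δ = -160

For a quadratic a x^2 + b x + c the discriminant is Δ = b^2 - 4ac = (4)^2 - 4*(4)*(11) = 16 - (176) = -160.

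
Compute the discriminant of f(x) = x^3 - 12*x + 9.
Δ = 4725

For a depressed cubic x^3 + p x + q the discriminant is Δ = -4 p^3 - 27 q^2 = -4*(-12)^3 - 27*(9)^2 = 6912 - 2187 = 4725.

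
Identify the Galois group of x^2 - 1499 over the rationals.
Gal(K/Q) = Z/2Z (cyclic of order 2)

x^2 - 1499 is irreducible over Q since 1499 is not a rational square. The splitting field Q(sqrt(1499)) has degree 2 over Q, and its unique nontrivial automorphism is sqrt(1499) ↦ -sqrt(1499). Hence Gal(Q(sqrt(1499))/Q) = Z/2Z.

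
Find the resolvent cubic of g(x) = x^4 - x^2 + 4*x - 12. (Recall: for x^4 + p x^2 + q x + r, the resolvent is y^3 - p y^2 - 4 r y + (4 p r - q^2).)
h(y) = y^3 + y^2 + 48*y + 32

Identify coefficients: p = -1, q = 4, r = -12.
Plug into h(y) = y^3 - p y^2 - 4 r y + (4 p r - q^2):
  h(y) = y^3 - (-1) y^2 - 4*(-12) y + (4*(-1)*(-12) - (4)^2)
       = y^3 + (1) y^2 + (48) y + (32).
Simplifying: h(y) = y^3 + y^2 + 48*y + 32.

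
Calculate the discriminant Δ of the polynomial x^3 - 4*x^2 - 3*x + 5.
Δ = 1937

For x^3 + a x^2 + b x + c the discriminant is Δ = 18 a b c - 4 a^3 c + a^2 b^2 - 4 b^3 - 27 c^2.
Plug a = -4, b = -3, c = 5:
  18*(-4)*(-3)*(5) - 4*(-4)^3*(5) + (-4)^2*(-3)^2 - 4*(-3)^3 - 27*(5)^2
  = 1080 + (1280) + 144 + (108) + (-675)
  = 1937.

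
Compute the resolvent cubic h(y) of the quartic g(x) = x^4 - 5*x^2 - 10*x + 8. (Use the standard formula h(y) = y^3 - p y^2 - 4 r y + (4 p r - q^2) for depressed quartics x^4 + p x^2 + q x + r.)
h(y) = y^3 + 5*y^2 - 32*y - 260

Identify coefficients: p = -5, q = -10, r = 8.
Plug into h(y) = y^3 - p y^2 - 4 r y + (4 p r - q^2):
  h(y) = y^3 - (-5) y^2 - 4*(8) y + (4*(-5)*(8) - (-10)^2)
       = y^3 + (5) y^2 + (-32) y + (-260).
Simplifying: h(y) = y^3 + 5*y^2 - 32*y - 260.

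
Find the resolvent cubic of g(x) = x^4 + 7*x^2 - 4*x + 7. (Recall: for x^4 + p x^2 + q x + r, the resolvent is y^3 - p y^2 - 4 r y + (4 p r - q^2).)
h(y) = y^3 - 7*y^2 - 28*y + 180

Identify coefficients: p = 7, q = -4, r = 7.
Plug into h(y) = y^3 - p y^2 - 4 r y + (4 p r - q^2):
  h(y) = y^3 - (7) y^2 - 4*(7) y + (4*(7)*(7) - (-4)^2)
       = y^3 + (-7) y^2 + (-28) y + (180).
Simplifying: h(y) = y^3 - 7*y^2 - 28*y + 180.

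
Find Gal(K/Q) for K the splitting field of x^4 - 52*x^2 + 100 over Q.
Gal(K/Q) = Z/2Z (cyclic of order 2)

f factors as (x^2 - 2)(x^2 - 50), so the splitting field is K = Q(sqrt(2), sqrt(50)). The squarefree part of 2 is 2 and the squarefree part of 50 is also 2, so sqrt(2) and sqrt(50) are both rational multiples of sqrt(2). Hence Q(sqrt(2)) = Q(sqrt(50)) = Q(sqrt(2)), and the splitting field collapses to a single degree-2 extension with Galois group Z/2Z.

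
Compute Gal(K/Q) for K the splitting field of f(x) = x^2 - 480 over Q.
Gal(K/Q) = Z/2Z (cyclic of order 2)

x^2 - 480 is irreducible over Q since 480 is not a rational square. The splitting field Q(sqrt(480)) has degree 2 over Q, and its unique nontrivial automorphism is sqrt(480) ↦ -sqrt(480). Hence Gal(Q(sqrt(480))/Q) = Z/2Z.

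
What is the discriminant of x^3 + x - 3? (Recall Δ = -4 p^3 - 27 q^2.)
Δ = -247

For a depressed cubic x^3 + p x + q the discriminant is Δ = -4 p^3 - 27 q^2 = -4*(1)^3 - 27*(-3)^2 = -4 - 243 = -247.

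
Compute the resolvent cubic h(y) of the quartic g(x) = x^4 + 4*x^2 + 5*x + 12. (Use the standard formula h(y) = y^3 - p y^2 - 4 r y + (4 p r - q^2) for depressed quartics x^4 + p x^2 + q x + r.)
h(y) = y^3 - 4*y^2 - 48*y + 167

Identify coefficients: p = 4, q = 5, r = 12.
Plug into h(y) = y^3 - p y^2 - 4 r y + (4 p r - q^2):
  h(y) = y^3 - (4) y^2 - 4*(12) y + (4*(4)*(12) - (5)^2)
       = y^3 + (-4) y^2 + (-48) y + (167).
Simplifying: h(y) = y^3 - 4*y^2 - 48*y + 167.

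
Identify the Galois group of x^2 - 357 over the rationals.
Gal(K/Q) = Z/2Z (cyclic of order 2)

x^2 - 357 is irreducible over Q since 357 is not a rational square. The splitting field Q(sqrt(357)) has degree 2 over Q, and its unique nontrivial automorphism is sqrt(357) ↦ -sqrt(357). Hence Gal(Q(sqrt(357))/Q) = Z/2Z.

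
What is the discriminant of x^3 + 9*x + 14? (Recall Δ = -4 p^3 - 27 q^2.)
Δ = -8208

For a depressed cubic x^3 + p x + q the discriminant is Δ = -4 p^3 - 27 q^2 = -4*(9)^3 - 27*(14)^2 = -2916 - 5292 = -8208.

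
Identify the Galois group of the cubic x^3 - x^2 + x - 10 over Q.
Gal(K/Q) = S_3 (symmetric group of order 6)

Compute the discriminant of x^3 + (-1)*x^2 + (1)*x + (-10): Δ = -2563. Since Δ is not a rational square, the Galois group is not contained in A_3; it must be the full S_3 (irreducibility of the cubic rules out anything smaller).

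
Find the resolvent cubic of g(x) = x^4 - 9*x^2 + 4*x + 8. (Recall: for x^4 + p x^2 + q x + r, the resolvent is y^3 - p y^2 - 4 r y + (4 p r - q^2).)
h(y) = y^3 + 9*y^2 - 32*y - 304

Identify coefficients: p = -9, q = 4, r = 8.
Plug into h(y) = y^3 - p y^2 - 4 r y + (4 p r - q^2):
  h(y) = y^3 - (-9) y^2 - 4*(8) y + (4*(-9)*(8) - (4)^2)
       = y^3 + (9) y^2 + (-32) y + (-304).
Simplifying: h(y) = y^3 + 9*y^2 - 32*y - 304.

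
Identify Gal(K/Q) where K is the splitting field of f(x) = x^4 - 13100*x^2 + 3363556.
Gal(K/Q) = Z/2Z (cyclic of order 2)

f factors as (x^2 - 12838)(x^2 - 262), so the splitting field is K = Q(sqrt(12838), sqrt(262)). The squarefree part of 12838 is 262 and the squarefree part of 262 is also 262, so sqrt(12838) and sqrt(262) are both rational multiples of sqrt(262). Hence Q(sqrt(12838)) = Q(sqrt(262)) = Q(sqrt(262)), and the splitting field collapses to a single degree-2 extension with Galois group Z/2Z.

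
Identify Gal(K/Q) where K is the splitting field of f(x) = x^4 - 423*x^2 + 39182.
Gal(K/Q) = V_4 (Klein four-group, Z/2Z × Z/2Z)

f factors as (x^2 - 286)(x^2 - 137), so the splitting field is K = Q(sqrt(286), sqrt(137)). The elements 286, 137, 39182 are all non-squares in Q, so sqrt(286) and sqrt(137) generate independent quadratic extensions. Thus [K:Q] = 4 and Gal(K/Q) is generated by the two order-2 automorphisms sqrt(286) ↦ -sqrt(286) and sqrt(137) ↦ -sqrt(137), giving V_4.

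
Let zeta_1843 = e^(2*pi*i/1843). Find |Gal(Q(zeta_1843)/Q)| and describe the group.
|Gal(Q(zeta_1843)/Q)| = phi(1843) = 1728; group ≅ (Z/1843Z)^* ≅ Z/18Z × Z/96Z

The n-th cyclotomic polynomial Φ_1843(x) is the minimal polynomial of zeta_1843 over Q and has degree phi(1843) = 1728. So Q(zeta_1843) is a degree-1728 Galois extension with Galois group (Z/1843Z)^*. By CRT, (Z/1843Z)^* ≅ (Z/19Z)^* × (Z/97Z)^*. Each prime-power unit group is (Z/19Z)^* ≅ Z/18Z; (Z/97Z)^* ≅ Z/96Z. Hence Gal(Q(zeta_1843)/Q) ≅ Z/18Z × Z/96Z.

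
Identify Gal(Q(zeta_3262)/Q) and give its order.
|Gal(Q(zeta_3262)/Q)| = phi(3262) = 1392; group ≅ (Z/3262Z)^* ≅ Z/6Z × Z/232Z

The n-th cyclotomic polynomial Φ_3262(x) is the minimal polynomial of zeta_3262 over Q and has degree phi(3262) = 1392. So Q(zeta_3262) is a degree-1392 Galois extension with Galois group (Z/3262Z)^*. By CRT, (Z/3262Z)^* ≅ (Z/2Z)^* × (Z/7Z)^* × (Z/233Z)^*. Each prime-power unit group is (Z/2Z)^* ≅ trivial group (order 1); (Z/7Z)^* ≅ Z/6Z; (Z/233Z)^* ≅ Z/232Z. Hence Gal(Q(zeta_3262)/Q) ≅ Z/6Z × Z/232Z.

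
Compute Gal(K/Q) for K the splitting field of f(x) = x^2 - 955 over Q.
Gal(K/Q) = Z/2Z (cyclic of order 2)

x^2 - 955 is irreducible over Q since 955 is not a rational square. The splitting field Q(sqrt(955)) has degree 2 over Q, and its unique nontrivial automorphism is sqrt(955) ↦ -sqrt(955). Hence Gal(Q(sqrt(955))/Q) = Z/2Z.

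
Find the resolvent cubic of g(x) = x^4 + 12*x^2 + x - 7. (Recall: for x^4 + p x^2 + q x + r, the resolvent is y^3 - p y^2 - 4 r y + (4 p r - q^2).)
h(y) = y^3 - 12*y^2 + 28*y - 337

Identify coefficients: p = 12, q = 1, r = -7.
Plug into h(y) = y^3 - p y^2 - 4 r y + (4 p r - q^2):
  h(y) = y^3 - (12) y^2 - 4*(-7) y + (4*(12)*(-7) - (1)^2)
       = y^3 + (-12) y^2 + (28) y + (-337).
Simplifying: h(y) = y^3 - 12*y^2 + 28*y - 337.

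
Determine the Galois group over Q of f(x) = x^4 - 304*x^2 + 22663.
Gal(K/Q) = V_4 (Klein four-group, Z/2Z × Z/2Z)

f factors as (x^2 - 173)(x^2 - 131), so the splitting field is K = Q(sqrt(173), sqrt(131)). The elements 173, 131, 22663 are all non-squares in Q, so sqrt(173) and sqrt(131) generate independent quadratic extensions. Thus [K:Q] = 4 and Gal(K/Q) is generated by the two order-2 automorphisms sqrt(173) ↦ -sqrt(173) and sqrt(131) ↦ -sqrt(131), giving V_4.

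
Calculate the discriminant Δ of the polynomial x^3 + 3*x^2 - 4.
Δ = 0

For x^3 + a x^2 + b x + c the discriminant is Δ = 18 a b c - 4 a^3 c + a^2 b^2 - 4 b^3 - 27 c^2.
Plug a = 3, b = 0, c = -4:
  18*(3)*(0)*(-4) - 4*(3)^3*(-4) + (3)^2*(0)^2 - 4*(0)^3 - 27*(-4)^2
  = 0 + (432) + 0 + (0) + (-432)
  = 0.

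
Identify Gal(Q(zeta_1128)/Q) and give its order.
|Gal(Q(zeta_1128)/Q)| = phi(1128) = 368; group ≅ (Z/1128Z)^* ≅ Z/2Z × Z/2Z × Z/2Z × Z/46Z

The n-th cyclotomic polynomial Φ_1128(x) is the minimal polynomial of zeta_1128 over Q and has degree phi(1128) = 368. So Q(zeta_1128) is a degree-368 Galois extension with Galois group (Z/1128Z)^*. By CRT, (Z/1128Z)^* ≅ (Z/8Z)^* × (Z/3Z)^* × (Z/47Z)^*. Each prime-power unit group is (Z/8Z)^* ≅ Z/2Z × Z/2Z; (Z/3Z)^* ≅ Z/2Z; (Z/47Z)^* ≅ Z/46Z. Hence Gal(Q(zeta_1128)/Q) ≅ Z/2Z × Z/2Z × Z/2Z × Z/46Z.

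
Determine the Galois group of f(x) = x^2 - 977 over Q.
Gal(K/Q) = Z/2Z (cyclic of order 2)

x^2 - 977 is irreducible over Q since 977 is not a rational square. The splitting field Q(sqrt(977)) has degree 2 over Q, and its unique nontrivial automorphism is sqrt(977) ↦ -sqrt(977). Hence Gal(Q(sqrt(977))/Q) = Z/2Z.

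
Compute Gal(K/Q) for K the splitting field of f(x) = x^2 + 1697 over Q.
Gal(K/Q) = Z/2Z (cyclic of order 2)

x^2 + 1697 is irreducible over Q since -1697 is not a rational square. The splitting field Q(sqrt(-1697)) has degree 2 over Q, and its unique nontrivial automorphism is sqrt(-1697) ↦ -sqrt(-1697). Hence Gal(Q(sqrt(-1697))/Q) = Z/2Z.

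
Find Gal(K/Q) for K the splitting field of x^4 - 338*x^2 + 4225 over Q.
Gal(K/Q) = Z/2Z (cyclic of order 2)

f factors as (x^2 - 13)(x^2 - 325), so the splitting field is K = Q(sqrt(13), sqrt(325)). The squarefree part of 13 is 13 and the squarefree part of 325 is also 13, so sqrt(13) and sqrt(325) are both rational multiples of sqrt(13). Hence Q(sqrt(13)) = Q(sqrt(325)) = Q(sqrt(13)), and the splitting field collapses to a single degree-2 extension with Galois group Z/2Z.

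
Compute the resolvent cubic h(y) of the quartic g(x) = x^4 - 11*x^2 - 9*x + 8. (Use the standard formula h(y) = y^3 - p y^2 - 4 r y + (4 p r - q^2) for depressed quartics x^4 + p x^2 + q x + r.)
h(y) = y^3 + 11*y^2 - 32*y - 433

Identify coefficients: p = -11, q = -9, r = 8.
Plug into h(y) = y^3 - p y^2 - 4 r y + (4 p r - q^2):
  h(y) = y^3 - (-11) y^2 - 4*(8) y + (4*(-11)*(8) - (-9)^2)
       = y^3 + (11) y^2 + (-32) y + (-433).
Simplifying: h(y) = y^3 + 11*y^2 - 32*y - 433.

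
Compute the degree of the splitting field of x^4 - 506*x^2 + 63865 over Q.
[K:Q] = 4

f factors as (x^2 - 265)(x^2 - 241); the splitting field is K = Q(sqrt(265), sqrt(241)). Since 265, 241, and 63865 are all non-squares in Q, the three subfields Q(sqrt(265)), Q(sqrt(241)), Q(sqrt(63865)) are distinct degree-2 extensions, so [K:Q] = 4 (Klein four Galois group).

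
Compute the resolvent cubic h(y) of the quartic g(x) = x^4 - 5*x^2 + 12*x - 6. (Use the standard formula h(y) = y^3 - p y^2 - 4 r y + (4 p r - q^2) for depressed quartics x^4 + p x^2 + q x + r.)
h(y) = y^3 + 5*y^2 + 24*y - 24

Identify coefficients: p = -5, q = 12, r = -6.
Plug into h(y) = y^3 - p y^2 - 4 r y + (4 p r - q^2):
  h(y) = y^3 - (-5) y^2 - 4*(-6) y + (4*(-5)*(-6) - (12)^2)
       = y^3 + (5) y^2 + (24) y + (-24).
Simplifying: h(y) = y^3 + 5*y^2 + 24*y - 24.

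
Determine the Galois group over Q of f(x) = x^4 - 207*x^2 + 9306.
Gal(K/Q) = V_4 (Klein four-group, Z/2Z × Z/2Z)

f factors as (x^2 - 66)(x^2 - 141), so the splitting field is K = Q(sqrt(66), sqrt(141)). The elements 66, 141, 9306 are all non-squares in Q, so sqrt(66) and sqrt(141) generate independent quadratic extensions. Thus [K:Q] = 4 and Gal(K/Q) is generated by the two order-2 automorphisms sqrt(66) ↦ -sqrt(66) and sqrt(141) ↦ -sqrt(141), giving V_4.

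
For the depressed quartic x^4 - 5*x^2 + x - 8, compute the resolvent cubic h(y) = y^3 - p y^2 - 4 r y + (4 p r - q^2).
h(y) = y^3 + 5*y^2 + 32*y + 159

Identify coefficients: p = -5, q = 1, r = -8.
Plug into h(y) = y^3 - p y^2 - 4 r y + (4 p r - q^2):
  h(y) = y^3 - (-5) y^2 - 4*(-8) y + (4*(-5)*(-8) - (1)^2)
       = y^3 + (5) y^2 + (32) y + (159).
Simplifying: h(y) = y^3 + 5*y^2 + 32*y + 159.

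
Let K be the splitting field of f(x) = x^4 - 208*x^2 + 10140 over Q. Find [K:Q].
[K:Q] = 4

f factors as (x^2 - 78)(x^2 - 130); the splitting field is K = Q(sqrt(78), sqrt(130)). Since 78, 130, and 10140 are all non-squares in Q, the three subfields Q(sqrt(78)), Q(sqrt(130)), Q(sqrt(10140)) are distinct degree-2 extensions, so [K:Q] = 4 (Klein four Galois group).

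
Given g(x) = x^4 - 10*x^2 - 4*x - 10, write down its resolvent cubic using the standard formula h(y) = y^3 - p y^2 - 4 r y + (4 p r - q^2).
h(y) = y^3 + 10*y^2 + 40*y + 384

Identify coefficients: p = -10, q = -4, r = -10.
Plug into h(y) = y^3 - p y^2 - 4 r y + (4 p r - q^2):
  h(y) = y^3 - (-10) y^2 - 4*(-10) y + (4*(-10)*(-10) - (-4)^2)
       = y^3 + (10) y^2 + (40) y + (384).
Simplifying: h(y) = y^3 + 10*y^2 + 40*y + 384.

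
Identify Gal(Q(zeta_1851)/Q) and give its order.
|Gal(Q(zeta_1851)/Q)| = phi(1851) = 1232; group ≅ (Z/1851Z)^* ≅ Z/2Z × Z/616Z

The n-th cyclotomic polynomial Φ_1851(x) is the minimal polynomial of zeta_1851 over Q and has degree phi(1851) = 1232. So Q(zeta_1851) is a degree-1232 Galois extension with Galois group (Z/1851Z)^*. By CRT, (Z/1851Z)^* ≅ (Z/3Z)^* × (Z/617Z)^*. Each prime-power unit group is (Z/3Z)^* ≅ Z/2Z; (Z/617Z)^* ≅ Z/616Z. Hence Gal(Q(zeta_1851)/Q) ≅ Z/2Z × Z/616Z.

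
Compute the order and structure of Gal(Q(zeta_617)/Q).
|Gal(Q(zeta_617)/Q)| = phi(617) = 616; group ≅ (Z/617Z)^* ≅ Z/616Z

The n-th cyclotomic polynomial Φ_617(x) is the minimal polynomial of zeta_617 over Q and has degree phi(617) = 616. So Q(zeta_617) is a degree-616 Galois extension with Galois group (Z/617Z)^*. (Z/617Z)^* is cyclic since 617 is an odd prime power (or 4). Hence Gal(Q(zeta_617)/Q) ≅ Z/616Z.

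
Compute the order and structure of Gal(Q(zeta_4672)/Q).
|Gal(Q(zeta_4672)/Q)| = phi(4672) = 2304; group ≅ (Z/4672Z)^* ≅ Z/2Z × Z/16Z × Z/72Z

The n-th cyclotomic polynomial Φ_4672(x) is the minimal polynomial of zeta_4672 over Q and has degree phi(4672) = 2304. So Q(zeta_4672) is a degree-2304 Galois extension with Galois group (Z/4672Z)^*. By CRT, (Z/4672Z)^* ≅ (Z/64Z)^* × (Z/73Z)^*. Each prime-power unit group is (Z/64Z)^* ≅ Z/2Z × Z/16Z; (Z/73Z)^* ≅ Z/72Z. Hence Gal(Q(zeta_4672)/Q) ≅ Z/2Z × Z/16Z × Z/72Z.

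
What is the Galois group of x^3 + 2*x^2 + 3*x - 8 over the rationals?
Gal(K/Q) = S_3 (symmetric group of order 6)

Compute the discriminant of x^3 + (2)*x^2 + (3)*x + (-8): Δ = -2408. Since Δ is not a rational square, the Galois group is not contained in A_3; it must be the full S_3 (irreducibility of the cubic rules out anything smaller).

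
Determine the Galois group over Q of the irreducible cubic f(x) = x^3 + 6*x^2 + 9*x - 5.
Gal(K/Q) = S_3 (symmetric group of order 6)

Compute the discriminant of x^3 + (6)*x^2 + (9)*x + (-5): Δ = -1215. Since Δ is not a rational square, the Galois group is not contained in A_3; it must be the full S_3 (irreducibility of the cubic rules out anything smaller).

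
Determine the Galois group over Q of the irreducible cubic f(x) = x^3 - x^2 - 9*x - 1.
Gal(K/Q) = S_3 (symmetric group of order 6)

Compute the discriminant of x^3 + (-1)*x^2 + (-9)*x + (-1): Δ = 2804. Since Δ is not a rational square, the Galois group is not contained in A_3; it must be the full S_3 (irreducibility of the cubic rules out anything smaller).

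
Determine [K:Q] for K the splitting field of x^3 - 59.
[K:Q] = 6

x^3 - 59 has one real root r = 59^(1/3) and two complex roots r*zeta_3, r*zeta_3^2 where zeta_3 = e^(2*pi*i/3). The splitting field is Q(r, zeta_3). [Q(r):Q] = 3 and [Q(zeta_3):Q] = 2 with gcd = 1, so [Q(r, zeta_3):Q] = 3 * 2 = 6.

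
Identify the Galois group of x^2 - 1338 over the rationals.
Gal(K/Q) = Z/2Z (cyclic of order 2)

x^2 - 1338 is irreducible over Q since 1338 is not a rational square. The splitting field Q(sqrt(1338)) has degree 2 over Q, and its unique nontrivial automorphism is sqrt(1338) ↦ -sqrt(1338). Hence Gal(Q(sqrt(1338))/Q) = Z/2Z.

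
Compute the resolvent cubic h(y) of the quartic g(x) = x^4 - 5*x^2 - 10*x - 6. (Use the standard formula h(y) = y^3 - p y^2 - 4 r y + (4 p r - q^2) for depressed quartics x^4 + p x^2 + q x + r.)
h(y) = y^3 + 5*y^2 + 24*y + 20

Identify coefficients: p = -5, q = -10, r = -6.
Plug into h(y) = y^3 - p y^2 - 4 r y + (4 p r - q^2):
  h(y) = y^3 - (-5) y^2 - 4*(-6) y + (4*(-5)*(-6) - (-10)^2)
       = y^3 + (5) y^2 + (24) y + (20).
Simplifying: h(y) = y^3 + 5*y^2 + 24*y + 20.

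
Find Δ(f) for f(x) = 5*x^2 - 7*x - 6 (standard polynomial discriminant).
Δ = 169

For a quadratic a x^2 + b x + c the discriminant is Δ = b^2 - 4ac = (-7)^2 - 4*(5)*(-6) = 49 - (-120) = 169.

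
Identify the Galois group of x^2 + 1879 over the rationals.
Gal(K/Q) = Z/2Z (cyclic of order 2)

x^2 + 1879 is irreducible over Q since -1879 is not a rational square. The splitting field Q(sqrt(-1879)) has degree 2 over Q, and its unique nontrivial automorphism is sqrt(-1879) ↦ -sqrt(-1879). Hence Gal(Q(sqrt(-1879))/Q) = Z/2Z.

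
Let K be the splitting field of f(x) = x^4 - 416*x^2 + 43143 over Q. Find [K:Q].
[K:Q] = 4

f factors as (x^2 - 219)(x^2 - 197); the splitting field is K = Q(sqrt(219), sqrt(197)). Since 219, 197, and 43143 are all non-squares in Q, the three subfields Q(sqrt(219)), Q(sqrt(197)), Q(sqrt(43143)) are distinct degree-2 extensions, so [K:Q] = 4 (Klein four Galois group).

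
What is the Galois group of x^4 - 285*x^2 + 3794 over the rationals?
Gal(K/Q) = V_4 (Klein four-group, Z/2Z × Z/2Z)

f factors as (x^2 - 271)(x^2 - 14), so the splitting field is K = Q(sqrt(271), sqrt(14)). The elements 271, 14, 3794 are all non-squares in Q, so sqrt(271) and sqrt(14) generate independent quadratic extensions. Thus [K:Q] = 4 and Gal(K/Q) is generated by the two order-2 automorphisms sqrt(271) ↦ -sqrt(271) and sqrt(14) ↦ -sqrt(14), giving V_4.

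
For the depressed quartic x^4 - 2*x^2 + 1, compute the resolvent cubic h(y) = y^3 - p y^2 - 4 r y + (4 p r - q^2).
h(y) = y^3 + 2*y^2 - 4*y - 8

Identify coefficients: p = -2, q = 0, r = 1.
Plug into h(y) = y^3 - p y^2 - 4 r y + (4 p r - q^2):
  h(y) = y^3 - (-2) y^2 - 4*(1) y + (4*(-2)*(1) - (0)^2)
       = y^3 + (2) y^2 + (-4) y + (-8).
Simplifying: h(y) = y^3 + 2*y^2 - 4*y - 8.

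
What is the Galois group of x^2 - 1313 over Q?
Gal(K/Q) = Z/2Z (cyclic of order 2)

x^2 - 1313 is irreducible over Q since 1313 is not a rational square. The splitting field Q(sqrt(1313)) has degree 2 over Q, and its unique nontrivial automorphism is sqrt(1313) ↦ -sqrt(1313). Hence Gal(Q(sqrt(1313))/Q) = Z/2Z.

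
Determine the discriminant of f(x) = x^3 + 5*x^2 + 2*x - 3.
Δ = 785

For x^3 + a x^2 + b x + c the discriminant is Δ = 18 a b c - 4 a^3 c + a^2 b^2 - 4 b^3 - 27 c^2.
Plug a = 5, b = 2, c = -3:
  18*(5)*(2)*(-3) - 4*(5)^3*(-3) + (5)^2*(2)^2 - 4*(2)^3 - 27*(-3)^2
  = -540 + (1500) + 100 + (-32) + (-243)
  = 785.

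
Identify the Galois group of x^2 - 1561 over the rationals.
Gal(K/Q) = Z/2Z (cyclic of order 2)

x^2 - 1561 is irreducible over Q since 1561 is not a rational square. The splitting field Q(sqrt(1561)) has degree 2 over Q, and its unique nontrivial automorphism is sqrt(1561) ↦ -sqrt(1561). Hence Gal(Q(sqrt(1561))/Q) = Z/2Z.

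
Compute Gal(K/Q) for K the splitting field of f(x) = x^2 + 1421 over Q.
Gal(K/Q) = Z/2Z (cyclic of order 2)

x^2 + 1421 is irreducible over Q since -1421 is not a rational square. The splitting field Q(sqrt(-1421)) has degree 2 over Q, and its unique nontrivial automorphism is sqrt(-1421) ↦ -sqrt(-1421). Hence Gal(Q(sqrt(-1421))/Q) = Z/2Z.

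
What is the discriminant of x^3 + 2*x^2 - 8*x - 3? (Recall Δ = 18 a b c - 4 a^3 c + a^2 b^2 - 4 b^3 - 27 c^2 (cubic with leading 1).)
Δ = 3021

For x^3 + a x^2 + b x + c the discriminant is Δ = 18 a b c - 4 a^3 c + a^2 b^2 - 4 b^3 - 27 c^2.
Plug a = 2, b = -8, c = -3:
  18*(2)*(-8)*(-3) - 4*(2)^3*(-3) + (2)^2*(-8)^2 - 4*(-8)^3 - 27*(-3)^2
  = 864 + (96) + 256 + (2048) + (-243)
  = 3021.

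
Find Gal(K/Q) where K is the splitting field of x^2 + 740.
Gal(K/Q) = Z/2Z (cyclic of order 2)

x^2 + 740 is irreducible over Q since -740 is not a rational square. The splitting field Q(sqrt(-740)) has degree 2 over Q, and its unique nontrivial automorphism is sqrt(-740) ↦ -sqrt(-740). Hence Gal(Q(sqrt(-740))/Q) = Z/2Z.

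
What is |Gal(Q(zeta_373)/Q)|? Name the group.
|Gal(Q(zeta_373)/Q)| = phi(373) = 372; group ≅ (Z/373Z)^* ≅ Z/372Z

The n-th cyclotomic polynomial Φ_373(x) is the minimal polynomial of zeta_373 over Q and has degree phi(373) = 372. So Q(zeta_373) is a degree-372 Galois extension with Galois group (Z/373Z)^*. (Z/373Z)^* is cyclic since 373 is an odd prime power (or 4). Hence Gal(Q(zeta_373)/Q) ≅ Z/372Z.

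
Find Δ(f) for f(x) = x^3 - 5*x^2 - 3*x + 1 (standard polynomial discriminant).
Δ = 1076

For x^3 + a x^2 + b x + c the discriminant is Δ = 18 a b c - 4 a^3 c + a^2 b^2 - 4 b^3 - 27 c^2.
Plug a = -5, b = -3, c = 1:
  18*(-5)*(-3)*(1) - 4*(-5)^3*(1) + (-5)^2*(-3)^2 - 4*(-3)^3 - 27*(1)^2
  = 270 + (500) + 225 + (108) + (-27)
  = 1076.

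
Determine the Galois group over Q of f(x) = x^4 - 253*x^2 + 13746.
Gal(K/Q) = V_4 (Klein four-group, Z/2Z × Z/2Z)

f factors as (x^2 - 174)(x^2 - 79), so the splitting field is K = Q(sqrt(174), sqrt(79)). The elements 174, 79, 13746 are all non-squares in Q, so sqrt(174) and sqrt(79) generate independent quadratic extensions. Thus [K:Q] = 4 and Gal(K/Q) is generated by the two order-2 automorphisms sqrt(174) ↦ -sqrt(174) and sqrt(79) ↦ -sqrt(79), giving V_4.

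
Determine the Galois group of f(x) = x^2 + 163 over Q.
Gal(K/Q) = Z/2Z (cyclic of order 2)

x^2 + 163 is irreducible over Q since -163 is not a rational square. The splitting field Q(sqrt(-163)) has degree 2 over Q, and its unique nontrivial automorphism is sqrt(-163) ↦ -sqrt(-163). Hence Gal(Q(sqrt(-163))/Q) = Z/2Z.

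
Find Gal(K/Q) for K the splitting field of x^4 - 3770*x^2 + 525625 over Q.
Gal(K/Q) = Z/2Z (cyclic of order 2)

f factors as (x^2 - 3625)(x^2 - 145), so the splitting field is K = Q(sqrt(3625), sqrt(145)). The squarefree part of 3625 is 145 and the squarefree part of 145 is also 145, so sqrt(3625) and sqrt(145) are both rational multiples of sqrt(145). Hence Q(sqrt(3625)) = Q(sqrt(145)) = Q(sqrt(145)), and the splitting field collapses to a single degree-2 extension with Galois group Z/2Z.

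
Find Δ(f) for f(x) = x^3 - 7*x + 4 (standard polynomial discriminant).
Δ = 940

For a depressed cubic x^3 + p x + q the discriminant is Δ = -4 p^3 - 27 q^2 = -4*(-7)^3 - 27*(4)^2 = 1372 - 432 = 940.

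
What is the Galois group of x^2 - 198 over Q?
Gal(K/Q) = Z/2Z (cyclic of order 2)

x^2 - 198 is irreducible over Q since 198 is not a rational square. The splitting field Q(sqrt(198)) has degree 2 over Q, and its unique nontrivial automorphism is sqrt(198) ↦ -sqrt(198). Hence Gal(Q(sqrt(198))/Q) = Z/2Z.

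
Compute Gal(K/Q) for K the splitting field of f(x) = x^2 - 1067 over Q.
Gal(K/Q) = Z/2Z (cyclic of order 2)

x^2 - 1067 is irreducible over Q since 1067 is not a rational square. The splitting field Q(sqrt(1067)) has degree 2 over Q, and its unique nontrivial automorphism is sqrt(1067) ↦ -sqrt(1067). Hence Gal(Q(sqrt(1067))/Q) = Z/2Z.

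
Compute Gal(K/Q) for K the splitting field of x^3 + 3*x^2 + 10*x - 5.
Gal(K/Q) = S_3 (symmetric group of order 6)

Compute the discriminant of x^3 + (3)*x^2 + (10)*x + (-5): Δ = -5935. Since Δ is not a rational square, the Galois group is not contained in A_3; it must be the full S_3 (irreducibility of the cubic rules out anything smaller).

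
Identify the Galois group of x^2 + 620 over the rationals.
Gal(K/Q) = Z/2Z (cyclic of order 2)

x^2 + 620 is irreducible over Q since -620 is not a rational square. The splitting field Q(sqrt(-620)) has degree 2 over Q, and its unique nontrivial automorphism is sqrt(-620) ↦ -sqrt(-620). Hence Gal(Q(sqrt(-620))/Q) = Z/2Z.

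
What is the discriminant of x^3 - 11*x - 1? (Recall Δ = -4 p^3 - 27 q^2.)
Δ = 5297

For a depressed cubic x^3 + p x + q the discriminant is Δ = -4 p^3 - 27 q^2 = -4*(-11)^3 - 27*(-1)^2 = 5324 - 27 = 5297.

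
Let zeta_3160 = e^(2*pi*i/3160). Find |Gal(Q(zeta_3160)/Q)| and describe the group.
|Gal(Q(zeta_3160)/Q)| = phi(3160) = 1248; group ≅ (Z/3160Z)^* ≅ Z/2Z × Z/2Z × Z/4Z × Z/78Z

The n-th cyclotomic polynomial Φ_3160(x) is the minimal polynomial of zeta_3160 over Q and has degree phi(3160) = 1248. So Q(zeta_3160) is a degree-1248 Galois extension with Galois group (Z/3160Z)^*. By CRT, (Z/3160Z)^* ≅ (Z/8Z)^* × (Z/5Z)^* × (Z/79Z)^*. Each prime-power unit group is (Z/8Z)^* ≅ Z/2Z × Z/2Z; (Z/5Z)^* ≅ Z/4Z; (Z/79Z)^* ≅ Z/78Z. Hence Gal(Q(zeta_3160)/Q) ≅ Z/2Z × Z/2Z × Z/4Z × Z/78Z.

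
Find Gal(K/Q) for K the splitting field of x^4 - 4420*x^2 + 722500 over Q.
Gal(K/Q) = Z/2Z (cyclic of order 2)

f factors as (x^2 - 4250)(x^2 - 170), so the splitting field is K = Q(sqrt(4250), sqrt(170)). The squarefree part of 4250 is 170 and the squarefree part of 170 is also 170, so sqrt(4250) and sqrt(170) are both rational multiples of sqrt(170). Hence Q(sqrt(4250)) = Q(sqrt(170)) = Q(sqrt(170)), and the splitting field collapses to a single degree-2 extension with Galois group Z/2Z.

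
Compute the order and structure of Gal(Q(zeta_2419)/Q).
|Gal(Q(zeta_2419)/Q)| = phi(2419) = 2320; group ≅ (Z/2419Z)^* ≅ Z/40Z × Z/58Z

The n-th cyclotomic polynomial Φ_2419(x) is the minimal polynomial of zeta_2419 over Q and has degree phi(2419) = 2320. So Q(zeta_2419) is a degree-2320 Galois extension with Galois group (Z/2419Z)^*. By CRT, (Z/2419Z)^* ≅ (Z/41Z)^* × (Z/59Z)^*. Each prime-power unit group is (Z/41Z)^* ≅ Z/40Z; (Z/59Z)^* ≅ Z/58Z. Hence Gal(Q(zeta_2419)/Q) ≅ Z/40Z × Z/58Z.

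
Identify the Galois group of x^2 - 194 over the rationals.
Gal(K/Q) = Z/2Z (cyclic of order 2)

x^2 - 194 is irreducible over Q since 194 is not a rational square. The splitting field Q(sqrt(194)) has degree 2 over Q, and its unique nontrivial automorphism is sqrt(194) ↦ -sqrt(194). Hence Gal(Q(sqrt(194))/Q) = Z/2Z.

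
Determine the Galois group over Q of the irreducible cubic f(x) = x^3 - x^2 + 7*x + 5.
Gal(K/Q) = S_3 (symmetric group of order 6)

Compute the discriminant of x^3 + (-1)*x^2 + (7)*x + (5): Δ = -2608. Since Δ is not a rational square, the Galois group is not contained in A_3; it must be the full S_3 (irreducibility of the cubic rules out anything smaller).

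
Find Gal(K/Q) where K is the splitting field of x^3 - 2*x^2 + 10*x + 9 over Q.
Gal(K/Q) = S_3 (symmetric group of order 6)

Compute the discriminant of x^3 + (-2)*x^2 + (10)*x + (9): Δ = -8739. Since Δ is not a rational square, the Galois group is not contained in A_3; it must be the full S_3 (irreducibility of the cubic rules out anything smaller).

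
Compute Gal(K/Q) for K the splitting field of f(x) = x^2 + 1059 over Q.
Gal(K/Q) = Z/2Z (cyclic of order 2)

x^2 + 1059 is irreducible over Q since -1059 is not a rational square. The splitting field Q(sqrt(-1059)) has degree 2 over Q, and its unique nontrivial automorphism is sqrt(-1059) ↦ -sqrt(-1059). Hence Gal(Q(sqrt(-1059))/Q) = Z/2Z.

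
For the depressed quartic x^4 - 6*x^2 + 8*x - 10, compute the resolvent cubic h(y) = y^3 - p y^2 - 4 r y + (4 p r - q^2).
h(y) = y^3 + 6*y^2 + 40*y + 176

Identify coefficients: p = -6, q = 8, r = -10.
Plug into h(y) = y^3 - p y^2 - 4 r y + (4 p r - q^2):
  h(y) = y^3 - (-6) y^2 - 4*(-10) y + (4*(-6)*(-10) - (8)^2)
       = y^3 + (6) y^2 + (40) y + (176).
Simplifying: h(y) = y^3 + 6*y^2 + 40*y + 176.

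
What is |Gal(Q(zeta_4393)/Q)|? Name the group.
|Gal(Q(zeta_4393)/Q)| = phi(4393) = 4180; group ≅ (Z/4393Z)^* ≅ Z/22Z × Z/190Z

The n-th cyclotomic polynomial Φ_4393(x) is the minimal polynomial of zeta_4393 over Q and has degree phi(4393) = 4180. So Q(zeta_4393) is a degree-4180 Galois extension with Galois group (Z/4393Z)^*. By CRT, (Z/4393Z)^* ≅ (Z/23Z)^* × (Z/191Z)^*. Each prime-power unit group is (Z/23Z)^* ≅ Z/22Z; (Z/191Z)^* ≅ Z/190Z. Hence Gal(Q(zeta_4393)/Q) ≅ Z/22Z × Z/190Z.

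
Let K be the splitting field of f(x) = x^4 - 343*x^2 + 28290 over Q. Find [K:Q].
[K:Q] = 4

f factors as (x^2 - 138)(x^2 - 205); the splitting field is K = Q(sqrt(138), sqrt(205)). Since 138, 205, and 28290 are all non-squares in Q, the three subfields Q(sqrt(138)), Q(sqrt(205)), Q(sqrt(28290)) are distinct degree-2 extensions, so [K:Q] = 4 (Klein four Galois group).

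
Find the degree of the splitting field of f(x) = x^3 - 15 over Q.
[K:Q] = 6

x^3 - 15 has one real root r = 15^(1/3) and two complex roots r*zeta_3, r*zeta_3^2 where zeta_3 = e^(2*pi*i/3). The splitting field is Q(r, zeta_3). [Q(r):Q] = 3 and [Q(zeta_3):Q] = 2 with gcd = 1, so [Q(r, zeta_3):Q] = 3 * 2 = 6.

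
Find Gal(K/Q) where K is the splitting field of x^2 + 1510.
Gal(K/Q) = Z/2Z (cyclic of order 2)

x^2 + 1510 is irreducible over Q since -1510 is not a rational square. The splitting field Q(sqrt(-1510)) has degree 2 over Q, and its unique nontrivial automorphism is sqrt(-1510) ↦ -sqrt(-1510). Hence Gal(Q(sqrt(-1510))/Q) = Z/2Z.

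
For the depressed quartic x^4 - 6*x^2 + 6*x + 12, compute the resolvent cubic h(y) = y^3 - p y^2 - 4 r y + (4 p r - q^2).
h(y) = y^3 + 6*y^2 - 48*y - 324

Identify coefficients: p = -6, q = 6, r = 12.
Plug into h(y) = y^3 - p y^2 - 4 r y + (4 p r - q^2):
  h(y) = y^3 - (-6) y^2 - 4*(12) y + (4*(-6)*(12) - (6)^2)
       = y^3 + (6) y^2 + (-48) y + (-324).
Simplifying: h(y) = y^3 + 6*y^2 - 48*y - 324.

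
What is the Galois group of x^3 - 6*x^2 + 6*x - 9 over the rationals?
Gal(K/Q) = S_3 (symmetric group of order 6)

Compute the discriminant of x^3 + (-6)*x^2 + (6)*x + (-9): Δ = -3699. Since Δ is not a rational square, the Galois group is not contained in A_3; it must be the full S_3 (irreducibility of the cubic rules out anything smaller).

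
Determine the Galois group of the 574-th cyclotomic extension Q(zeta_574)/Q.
|Gal(Q(zeta_574)/Q)| = phi(574) = 240; group ≅ (Z/574Z)^* ≅ Z/6Z × Z/40Z

The n-th cyclotomic polynomial Φ_574(x) is the minimal polynomial of zeta_574 over Q and has degree phi(574) = 240. So Q(zeta_574) is a degree-240 Galois extension with Galois group (Z/574Z)^*. By CRT, (Z/574Z)^* ≅ (Z/2Z)^* × (Z/7Z)^* × (Z/41Z)^*. Each prime-power unit group is (Z/2Z)^* ≅ trivial group (order 1); (Z/7Z)^* ≅ Z/6Z; (Z/41Z)^* ≅ Z/40Z. Hence Gal(Q(zeta_574)/Q) ≅ Z/6Z × Z/40Z.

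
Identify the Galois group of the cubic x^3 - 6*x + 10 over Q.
Gal(K/Q) = S_3 (symmetric group of order 6)

Compute the discriminant of x^3 + (0)*x^2 + (-6)*x + (10): Δ = -1836. Since Δ is not a rational square, the Galois group is not contained in A_3; it must be the full S_3 (irreducibility of the cubic rules out anything smaller).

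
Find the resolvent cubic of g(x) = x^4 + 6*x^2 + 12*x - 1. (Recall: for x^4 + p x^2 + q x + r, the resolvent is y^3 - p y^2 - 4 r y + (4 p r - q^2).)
h(y) = y^3 - 6*y^2 + 4*y - 168

Identify coefficients: p = 6, q = 12, r = -1.
Plug into h(y) = y^3 - p y^2 - 4 r y + (4 p r - q^2):
  h(y) = y^3 - (6) y^2 - 4*(-1) y + (4*(6)*(-1) - (12)^2)
       = y^3 + (-6) y^2 + (4) y + (-168).
Simplifying: h(y) = y^3 - 6*y^2 + 4*y - 168.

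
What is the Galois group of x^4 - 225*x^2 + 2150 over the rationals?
Gal(K/Q) = V_4 (Klein four-group, Z/2Z × Z/2Z)

f factors as (x^2 - 215)(x^2 - 10), so the splitting field is K = Q(sqrt(215), sqrt(10)). The elements 215, 10, 2150 are all non-squares in Q, so sqrt(215) and sqrt(10) generate independent quadratic extensions. Thus [K:Q] = 4 and Gal(K/Q) is generated by the two order-2 automorphisms sqrt(215) ↦ -sqrt(215) and sqrt(10) ↦ -sqrt(10), giving V_4.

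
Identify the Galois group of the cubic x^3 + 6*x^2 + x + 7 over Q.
Gal(K/Q) = S_3 (symmetric group of order 6)

Compute the discriminant of x^3 + (6)*x^2 + (1)*x + (7): Δ = -6583. Since Δ is not a rational square, the Galois group is not contained in A_3; it must be the full S_3 (irreducibility of the cubic rules out anything smaller).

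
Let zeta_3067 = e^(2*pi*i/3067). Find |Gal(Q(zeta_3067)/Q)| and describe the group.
|Gal(Q(zeta_3067)/Q)| = phi(3067) = 3066; group ≅ (Z/3067Z)^* ≅ Z/3066Z

The n-th cyclotomic polynomial Φ_3067(x) is the minimal polynomial of zeta_3067 over Q and has degree phi(3067) = 3066. So Q(zeta_3067) is a degree-3066 Galois extension with Galois group (Z/3067Z)^*. (Z/3067Z)^* is cyclic since 3067 is an odd prime power (or 4). Hence Gal(Q(zeta_3067)/Q) ≅ Z/3066Z.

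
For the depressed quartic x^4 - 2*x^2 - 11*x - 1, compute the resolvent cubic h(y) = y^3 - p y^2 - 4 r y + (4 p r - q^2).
h(y) = y^3 + 2*y^2 + 4*y - 113

Identify coefficients: p = -2, q = -11, r = -1.
Plug into h(y) = y^3 - p y^2 - 4 r y + (4 p r - q^2):
  h(y) = y^3 - (-2) y^2 - 4*(-1) y + (4*(-2)*(-1) - (-11)^2)
       = y^3 + (2) y^2 + (4) y + (-113).
Simplifying: h(y) = y^3 + 2*y^2 + 4*y - 113.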